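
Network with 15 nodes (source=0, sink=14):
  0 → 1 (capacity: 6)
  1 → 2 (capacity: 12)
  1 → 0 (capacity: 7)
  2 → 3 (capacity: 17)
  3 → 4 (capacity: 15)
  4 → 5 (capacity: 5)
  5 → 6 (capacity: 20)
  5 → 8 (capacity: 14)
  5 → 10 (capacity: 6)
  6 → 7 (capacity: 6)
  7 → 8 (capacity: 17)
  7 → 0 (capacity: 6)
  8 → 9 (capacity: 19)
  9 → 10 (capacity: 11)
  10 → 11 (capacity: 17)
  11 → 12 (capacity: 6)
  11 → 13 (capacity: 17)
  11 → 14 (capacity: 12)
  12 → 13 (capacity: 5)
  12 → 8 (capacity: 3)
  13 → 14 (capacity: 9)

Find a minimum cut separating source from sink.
Min cut value = 5, edges: (4,5)

Min cut value: 5
Partition: S = [0, 1, 2, 3, 4], T = [5, 6, 7, 8, 9, 10, 11, 12, 13, 14]
Cut edges: (4,5)

By max-flow min-cut theorem, max flow = min cut = 5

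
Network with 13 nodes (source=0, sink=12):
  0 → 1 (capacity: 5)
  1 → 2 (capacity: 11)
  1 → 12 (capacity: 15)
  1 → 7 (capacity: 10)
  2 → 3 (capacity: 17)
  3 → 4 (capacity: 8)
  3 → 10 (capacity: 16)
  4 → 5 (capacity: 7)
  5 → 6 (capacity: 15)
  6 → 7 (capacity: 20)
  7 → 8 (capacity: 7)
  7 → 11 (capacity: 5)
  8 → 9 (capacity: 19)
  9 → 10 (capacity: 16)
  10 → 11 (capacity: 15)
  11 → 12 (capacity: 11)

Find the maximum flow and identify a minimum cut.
Max flow = 5, Min cut edges: (0,1)

Maximum flow: 5
Minimum cut: (0,1)
Partition: S = [0], T = [1, 2, 3, 4, 5, 6, 7, 8, 9, 10, 11, 12]

Max-flow min-cut theorem verified: both equal 5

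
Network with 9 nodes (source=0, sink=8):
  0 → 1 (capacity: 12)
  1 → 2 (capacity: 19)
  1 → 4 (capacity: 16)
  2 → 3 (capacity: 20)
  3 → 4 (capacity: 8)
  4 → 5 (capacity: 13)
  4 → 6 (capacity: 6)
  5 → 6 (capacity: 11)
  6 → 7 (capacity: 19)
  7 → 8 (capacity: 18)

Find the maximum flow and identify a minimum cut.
Max flow = 12, Min cut edges: (0,1)

Maximum flow: 12
Minimum cut: (0,1)
Partition: S = [0], T = [1, 2, 3, 4, 5, 6, 7, 8]

Max-flow min-cut theorem verified: both equal 12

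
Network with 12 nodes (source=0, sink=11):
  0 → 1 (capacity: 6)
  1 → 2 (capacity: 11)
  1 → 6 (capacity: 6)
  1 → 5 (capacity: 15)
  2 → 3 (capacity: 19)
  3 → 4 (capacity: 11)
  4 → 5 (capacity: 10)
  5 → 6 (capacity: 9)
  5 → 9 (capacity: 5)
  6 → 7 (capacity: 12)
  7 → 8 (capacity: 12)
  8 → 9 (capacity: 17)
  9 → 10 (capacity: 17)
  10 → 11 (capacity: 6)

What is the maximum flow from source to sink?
Maximum flow = 6

Max flow: 6

Flow assignment:
  0 → 1: 6/6
  1 → 6: 1/6
  1 → 5: 5/15
  5 → 9: 5/5
  6 → 7: 1/12
  7 → 8: 1/12
  8 → 9: 1/17
  9 → 10: 6/17
  10 → 11: 6/6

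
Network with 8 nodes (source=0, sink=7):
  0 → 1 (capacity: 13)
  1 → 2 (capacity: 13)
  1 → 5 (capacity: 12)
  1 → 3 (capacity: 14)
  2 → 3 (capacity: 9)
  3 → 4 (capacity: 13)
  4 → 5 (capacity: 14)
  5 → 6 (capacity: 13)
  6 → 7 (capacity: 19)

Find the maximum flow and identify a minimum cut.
Max flow = 13, Min cut edges: (5,6)

Maximum flow: 13
Minimum cut: (5,6)
Partition: S = [0, 1, 2, 3, 4, 5], T = [6, 7]

Max-flow min-cut theorem verified: both equal 13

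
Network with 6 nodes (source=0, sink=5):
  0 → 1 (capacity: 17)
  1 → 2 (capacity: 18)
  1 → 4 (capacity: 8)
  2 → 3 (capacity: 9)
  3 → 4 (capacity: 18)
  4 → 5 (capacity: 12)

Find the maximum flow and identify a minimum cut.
Max flow = 12, Min cut edges: (4,5)

Maximum flow: 12
Minimum cut: (4,5)
Partition: S = [0, 1, 2, 3, 4], T = [5]

Max-flow min-cut theorem verified: both equal 12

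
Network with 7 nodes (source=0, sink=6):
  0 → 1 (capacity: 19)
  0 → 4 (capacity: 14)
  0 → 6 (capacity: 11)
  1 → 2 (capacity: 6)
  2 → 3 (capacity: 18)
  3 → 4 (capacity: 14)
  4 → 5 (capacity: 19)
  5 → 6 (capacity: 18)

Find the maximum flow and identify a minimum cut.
Max flow = 29, Min cut edges: (0,6), (5,6)

Maximum flow: 29
Minimum cut: (0,6), (5,6)
Partition: S = [0, 1, 2, 3, 4, 5], T = [6]

Max-flow min-cut theorem verified: both equal 29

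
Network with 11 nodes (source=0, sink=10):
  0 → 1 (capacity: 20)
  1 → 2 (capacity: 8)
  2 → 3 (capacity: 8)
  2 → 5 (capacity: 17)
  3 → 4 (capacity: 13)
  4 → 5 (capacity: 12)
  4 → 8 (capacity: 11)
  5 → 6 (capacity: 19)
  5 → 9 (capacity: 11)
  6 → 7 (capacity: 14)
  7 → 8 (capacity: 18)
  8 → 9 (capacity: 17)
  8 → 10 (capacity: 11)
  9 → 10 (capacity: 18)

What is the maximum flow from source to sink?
Maximum flow = 8

Max flow: 8

Flow assignment:
  0 → 1: 8/20
  1 → 2: 8/8
  2 → 5: 8/17
  5 → 9: 8/11
  9 → 10: 8/18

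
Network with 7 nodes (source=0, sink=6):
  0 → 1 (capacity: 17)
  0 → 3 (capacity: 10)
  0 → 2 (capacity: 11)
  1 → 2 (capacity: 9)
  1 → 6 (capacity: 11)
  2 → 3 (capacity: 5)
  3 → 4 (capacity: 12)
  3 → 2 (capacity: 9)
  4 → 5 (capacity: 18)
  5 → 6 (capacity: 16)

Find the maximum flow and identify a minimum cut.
Max flow = 23, Min cut edges: (1,6), (3,4)

Maximum flow: 23
Minimum cut: (1,6), (3,4)
Partition: S = [0, 1, 2, 3], T = [4, 5, 6]

Max-flow min-cut theorem verified: both equal 23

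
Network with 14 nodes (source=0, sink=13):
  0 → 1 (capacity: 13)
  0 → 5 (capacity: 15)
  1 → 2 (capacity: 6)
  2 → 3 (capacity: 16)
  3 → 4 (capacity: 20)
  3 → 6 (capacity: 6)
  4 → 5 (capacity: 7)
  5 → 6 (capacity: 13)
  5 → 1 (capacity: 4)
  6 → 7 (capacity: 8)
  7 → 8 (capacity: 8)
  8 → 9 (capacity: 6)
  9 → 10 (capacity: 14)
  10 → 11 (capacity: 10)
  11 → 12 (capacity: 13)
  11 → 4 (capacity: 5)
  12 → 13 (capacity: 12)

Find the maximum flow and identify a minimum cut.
Max flow = 6, Min cut edges: (8,9)

Maximum flow: 6
Minimum cut: (8,9)
Partition: S = [0, 1, 2, 3, 4, 5, 6, 7, 8], T = [9, 10, 11, 12, 13]

Max-flow min-cut theorem verified: both equal 6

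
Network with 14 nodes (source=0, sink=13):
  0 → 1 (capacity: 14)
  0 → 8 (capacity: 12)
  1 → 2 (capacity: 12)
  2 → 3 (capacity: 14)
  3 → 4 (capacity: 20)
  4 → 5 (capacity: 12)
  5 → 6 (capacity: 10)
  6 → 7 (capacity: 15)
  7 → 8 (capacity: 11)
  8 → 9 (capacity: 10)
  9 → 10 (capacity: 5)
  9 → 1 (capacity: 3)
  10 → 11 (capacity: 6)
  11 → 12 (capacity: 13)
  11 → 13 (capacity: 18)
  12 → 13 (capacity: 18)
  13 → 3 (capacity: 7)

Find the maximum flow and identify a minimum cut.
Max flow = 5, Min cut edges: (9,10)

Maximum flow: 5
Minimum cut: (9,10)
Partition: S = [0, 1, 2, 3, 4, 5, 6, 7, 8, 9], T = [10, 11, 12, 13]

Max-flow min-cut theorem verified: both equal 5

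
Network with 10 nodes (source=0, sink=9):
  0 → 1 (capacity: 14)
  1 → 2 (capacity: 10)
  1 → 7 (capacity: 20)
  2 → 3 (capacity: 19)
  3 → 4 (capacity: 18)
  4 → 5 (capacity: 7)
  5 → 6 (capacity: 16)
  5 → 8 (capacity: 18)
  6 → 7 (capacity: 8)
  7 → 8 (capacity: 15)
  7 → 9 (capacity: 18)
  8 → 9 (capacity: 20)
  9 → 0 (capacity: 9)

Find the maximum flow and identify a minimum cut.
Max flow = 14, Min cut edges: (0,1)

Maximum flow: 14
Minimum cut: (0,1)
Partition: S = [0], T = [1, 2, 3, 4, 5, 6, 7, 8, 9]

Max-flow min-cut theorem verified: both equal 14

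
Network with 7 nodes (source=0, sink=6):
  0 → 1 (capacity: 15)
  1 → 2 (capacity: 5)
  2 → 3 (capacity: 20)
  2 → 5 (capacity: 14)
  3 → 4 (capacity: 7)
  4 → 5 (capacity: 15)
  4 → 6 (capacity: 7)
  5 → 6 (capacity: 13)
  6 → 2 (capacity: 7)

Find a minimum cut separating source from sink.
Min cut value = 5, edges: (1,2)

Min cut value: 5
Partition: S = [0, 1], T = [2, 3, 4, 5, 6]
Cut edges: (1,2)

By max-flow min-cut theorem, max flow = min cut = 5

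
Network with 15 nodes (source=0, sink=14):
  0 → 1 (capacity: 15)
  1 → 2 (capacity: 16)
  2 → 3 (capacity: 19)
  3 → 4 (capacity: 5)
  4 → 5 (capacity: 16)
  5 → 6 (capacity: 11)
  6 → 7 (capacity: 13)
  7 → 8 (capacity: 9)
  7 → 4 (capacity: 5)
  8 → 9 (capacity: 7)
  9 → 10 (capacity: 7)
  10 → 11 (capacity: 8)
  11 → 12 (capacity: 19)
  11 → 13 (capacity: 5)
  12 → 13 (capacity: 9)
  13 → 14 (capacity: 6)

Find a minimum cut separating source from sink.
Min cut value = 5, edges: (3,4)

Min cut value: 5
Partition: S = [0, 1, 2, 3], T = [4, 5, 6, 7, 8, 9, 10, 11, 12, 13, 14]
Cut edges: (3,4)

By max-flow min-cut theorem, max flow = min cut = 5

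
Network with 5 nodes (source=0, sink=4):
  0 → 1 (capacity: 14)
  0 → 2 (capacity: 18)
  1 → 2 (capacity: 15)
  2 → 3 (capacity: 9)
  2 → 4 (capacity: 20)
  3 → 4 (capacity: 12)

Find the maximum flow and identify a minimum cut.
Max flow = 29, Min cut edges: (2,3), (2,4)

Maximum flow: 29
Minimum cut: (2,3), (2,4)
Partition: S = [0, 1, 2], T = [3, 4]

Max-flow min-cut theorem verified: both equal 29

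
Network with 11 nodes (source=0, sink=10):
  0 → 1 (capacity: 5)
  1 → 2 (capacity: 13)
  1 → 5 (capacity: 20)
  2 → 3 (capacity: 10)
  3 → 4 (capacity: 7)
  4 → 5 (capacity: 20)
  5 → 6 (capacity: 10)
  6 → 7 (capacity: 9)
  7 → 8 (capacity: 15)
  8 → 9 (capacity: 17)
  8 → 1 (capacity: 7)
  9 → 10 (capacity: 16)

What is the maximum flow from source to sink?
Maximum flow = 5

Max flow: 5

Flow assignment:
  0 → 1: 5/5
  1 → 5: 5/20
  5 → 6: 5/10
  6 → 7: 5/9
  7 → 8: 5/15
  8 → 9: 5/17
  9 → 10: 5/16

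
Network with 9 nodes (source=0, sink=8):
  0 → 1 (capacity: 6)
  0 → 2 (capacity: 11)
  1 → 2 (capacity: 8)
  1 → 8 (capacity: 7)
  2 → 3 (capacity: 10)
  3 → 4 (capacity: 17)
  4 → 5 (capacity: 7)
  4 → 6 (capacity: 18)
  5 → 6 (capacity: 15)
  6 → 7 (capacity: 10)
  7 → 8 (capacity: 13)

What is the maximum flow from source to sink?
Maximum flow = 16

Max flow: 16

Flow assignment:
  0 → 1: 6/6
  0 → 2: 10/11
  1 → 8: 6/7
  2 → 3: 10/10
  3 → 4: 10/17
  4 → 6: 10/18
  6 → 7: 10/10
  7 → 8: 10/13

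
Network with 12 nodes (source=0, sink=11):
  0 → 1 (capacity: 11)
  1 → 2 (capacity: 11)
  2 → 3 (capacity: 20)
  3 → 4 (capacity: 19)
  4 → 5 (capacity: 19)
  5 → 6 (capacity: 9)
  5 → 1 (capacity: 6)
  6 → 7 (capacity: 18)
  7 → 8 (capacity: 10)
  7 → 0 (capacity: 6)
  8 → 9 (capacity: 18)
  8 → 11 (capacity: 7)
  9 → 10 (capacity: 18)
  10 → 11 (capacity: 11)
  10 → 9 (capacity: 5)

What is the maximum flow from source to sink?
Maximum flow = 9

Max flow: 9

Flow assignment:
  0 → 1: 9/11
  1 → 2: 11/11
  2 → 3: 11/20
  3 → 4: 11/19
  4 → 5: 11/19
  5 → 6: 9/9
  5 → 1: 2/6
  6 → 7: 9/18
  7 → 8: 9/10
  8 → 9: 2/18
  8 → 11: 7/7
  9 → 10: 2/18
  10 → 11: 2/11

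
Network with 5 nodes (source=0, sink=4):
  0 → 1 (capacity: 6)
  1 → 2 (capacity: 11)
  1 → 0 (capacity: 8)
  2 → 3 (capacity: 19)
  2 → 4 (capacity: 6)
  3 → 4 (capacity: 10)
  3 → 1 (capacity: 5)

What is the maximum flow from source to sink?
Maximum flow = 6

Max flow: 6

Flow assignment:
  0 → 1: 6/6
  1 → 2: 6/11
  2 → 4: 6/6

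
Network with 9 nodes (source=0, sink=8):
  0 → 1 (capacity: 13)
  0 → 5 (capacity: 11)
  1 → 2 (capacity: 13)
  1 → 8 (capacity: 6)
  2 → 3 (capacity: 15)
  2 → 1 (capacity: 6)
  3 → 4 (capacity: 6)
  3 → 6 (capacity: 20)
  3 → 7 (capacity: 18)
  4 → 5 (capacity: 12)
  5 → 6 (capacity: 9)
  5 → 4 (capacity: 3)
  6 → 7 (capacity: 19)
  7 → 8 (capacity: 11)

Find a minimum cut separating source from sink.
Min cut value = 17, edges: (1,8), (7,8)

Min cut value: 17
Partition: S = [0, 1, 2, 3, 4, 5, 6, 7], T = [8]
Cut edges: (1,8), (7,8)

By max-flow min-cut theorem, max flow = min cut = 17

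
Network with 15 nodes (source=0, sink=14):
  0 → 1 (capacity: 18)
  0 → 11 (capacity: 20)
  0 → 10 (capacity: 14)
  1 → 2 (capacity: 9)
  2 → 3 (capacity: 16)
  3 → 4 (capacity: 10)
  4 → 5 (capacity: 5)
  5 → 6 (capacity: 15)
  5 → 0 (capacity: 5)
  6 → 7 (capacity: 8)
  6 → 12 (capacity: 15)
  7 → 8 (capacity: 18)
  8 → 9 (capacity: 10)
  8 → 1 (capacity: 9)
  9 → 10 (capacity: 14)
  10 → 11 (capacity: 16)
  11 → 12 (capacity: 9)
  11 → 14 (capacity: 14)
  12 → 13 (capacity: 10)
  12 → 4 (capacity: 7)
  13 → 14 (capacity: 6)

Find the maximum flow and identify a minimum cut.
Max flow = 20, Min cut edges: (11,14), (13,14)

Maximum flow: 20
Minimum cut: (11,14), (13,14)
Partition: S = [0, 1, 2, 3, 4, 5, 6, 7, 8, 9, 10, 11, 12, 13], T = [14]

Max-flow min-cut theorem verified: both equal 20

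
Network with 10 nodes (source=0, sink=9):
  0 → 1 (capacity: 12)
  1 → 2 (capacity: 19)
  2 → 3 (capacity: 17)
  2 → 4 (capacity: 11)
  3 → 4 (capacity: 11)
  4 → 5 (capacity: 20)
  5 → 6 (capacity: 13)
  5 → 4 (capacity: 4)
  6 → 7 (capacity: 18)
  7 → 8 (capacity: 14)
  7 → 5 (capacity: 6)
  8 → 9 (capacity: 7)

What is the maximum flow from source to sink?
Maximum flow = 7

Max flow: 7

Flow assignment:
  0 → 1: 7/12
  1 → 2: 7/19
  2 → 3: 1/17
  2 → 4: 6/11
  3 → 4: 1/11
  4 → 5: 7/20
  5 → 6: 12/13
  6 → 7: 12/18
  7 → 8: 7/14
  7 → 5: 5/6
  8 → 9: 7/7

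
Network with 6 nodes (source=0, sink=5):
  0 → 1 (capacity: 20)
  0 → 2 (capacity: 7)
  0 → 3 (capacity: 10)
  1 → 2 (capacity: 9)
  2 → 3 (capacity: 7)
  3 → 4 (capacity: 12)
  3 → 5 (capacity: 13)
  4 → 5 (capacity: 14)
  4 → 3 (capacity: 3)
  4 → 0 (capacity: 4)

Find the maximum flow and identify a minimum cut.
Max flow = 17, Min cut edges: (0,3), (2,3)

Maximum flow: 17
Minimum cut: (0,3), (2,3)
Partition: S = [0, 1, 2], T = [3, 4, 5]

Max-flow min-cut theorem verified: both equal 17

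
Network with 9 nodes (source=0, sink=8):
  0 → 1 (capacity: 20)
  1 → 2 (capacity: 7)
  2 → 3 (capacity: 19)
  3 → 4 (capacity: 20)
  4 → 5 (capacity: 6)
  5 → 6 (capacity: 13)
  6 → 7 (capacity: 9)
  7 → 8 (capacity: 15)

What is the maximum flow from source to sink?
Maximum flow = 6

Max flow: 6

Flow assignment:
  0 → 1: 6/20
  1 → 2: 6/7
  2 → 3: 6/19
  3 → 4: 6/20
  4 → 5: 6/6
  5 → 6: 6/13
  6 → 7: 6/9
  7 → 8: 6/15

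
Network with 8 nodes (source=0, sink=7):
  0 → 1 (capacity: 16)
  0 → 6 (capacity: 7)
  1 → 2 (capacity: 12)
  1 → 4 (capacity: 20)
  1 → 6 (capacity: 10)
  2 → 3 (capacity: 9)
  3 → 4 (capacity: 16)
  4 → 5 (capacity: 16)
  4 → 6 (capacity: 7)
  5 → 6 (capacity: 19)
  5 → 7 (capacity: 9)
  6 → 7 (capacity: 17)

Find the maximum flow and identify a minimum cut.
Max flow = 23, Min cut edges: (0,1), (0,6)

Maximum flow: 23
Minimum cut: (0,1), (0,6)
Partition: S = [0], T = [1, 2, 3, 4, 5, 6, 7]

Max-flow min-cut theorem verified: both equal 23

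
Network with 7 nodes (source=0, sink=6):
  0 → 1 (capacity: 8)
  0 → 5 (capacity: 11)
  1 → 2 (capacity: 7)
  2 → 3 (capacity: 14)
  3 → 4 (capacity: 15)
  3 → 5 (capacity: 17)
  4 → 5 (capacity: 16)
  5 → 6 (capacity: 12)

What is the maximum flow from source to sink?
Maximum flow = 12

Max flow: 12

Flow assignment:
  0 → 1: 7/8
  0 → 5: 5/11
  1 → 2: 7/7
  2 → 3: 7/14
  3 → 5: 7/17
  5 → 6: 12/12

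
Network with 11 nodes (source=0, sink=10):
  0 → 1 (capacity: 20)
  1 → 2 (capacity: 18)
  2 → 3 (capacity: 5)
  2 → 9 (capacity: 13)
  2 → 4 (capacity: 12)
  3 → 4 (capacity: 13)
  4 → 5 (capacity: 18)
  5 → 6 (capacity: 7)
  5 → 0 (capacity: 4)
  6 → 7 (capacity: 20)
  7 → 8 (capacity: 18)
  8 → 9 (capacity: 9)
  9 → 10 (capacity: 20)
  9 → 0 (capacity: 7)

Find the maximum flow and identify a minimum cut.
Max flow = 18, Min cut edges: (1,2)

Maximum flow: 18
Minimum cut: (1,2)
Partition: S = [0, 1], T = [2, 3, 4, 5, 6, 7, 8, 9, 10]

Max-flow min-cut theorem verified: both equal 18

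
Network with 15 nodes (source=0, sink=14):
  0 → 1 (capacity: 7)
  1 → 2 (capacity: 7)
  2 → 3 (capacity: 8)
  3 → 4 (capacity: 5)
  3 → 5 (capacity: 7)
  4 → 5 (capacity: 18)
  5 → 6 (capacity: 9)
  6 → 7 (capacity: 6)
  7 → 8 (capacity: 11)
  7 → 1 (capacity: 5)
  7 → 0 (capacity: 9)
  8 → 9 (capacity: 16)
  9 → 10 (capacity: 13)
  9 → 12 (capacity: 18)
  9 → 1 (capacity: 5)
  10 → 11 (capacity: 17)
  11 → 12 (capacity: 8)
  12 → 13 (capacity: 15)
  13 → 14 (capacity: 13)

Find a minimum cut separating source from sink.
Min cut value = 6, edges: (6,7)

Min cut value: 6
Partition: S = [0, 1, 2, 3, 4, 5, 6], T = [7, 8, 9, 10, 11, 12, 13, 14]
Cut edges: (6,7)

By max-flow min-cut theorem, max flow = min cut = 6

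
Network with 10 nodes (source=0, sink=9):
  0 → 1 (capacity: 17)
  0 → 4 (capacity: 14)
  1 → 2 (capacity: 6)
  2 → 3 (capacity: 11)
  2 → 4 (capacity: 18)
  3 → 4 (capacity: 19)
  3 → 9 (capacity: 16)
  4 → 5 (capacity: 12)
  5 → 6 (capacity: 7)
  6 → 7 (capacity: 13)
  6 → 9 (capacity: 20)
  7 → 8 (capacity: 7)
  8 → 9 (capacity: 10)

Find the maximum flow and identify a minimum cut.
Max flow = 13, Min cut edges: (1,2), (5,6)

Maximum flow: 13
Minimum cut: (1,2), (5,6)
Partition: S = [0, 1, 4, 5], T = [2, 3, 6, 7, 8, 9]

Max-flow min-cut theorem verified: both equal 13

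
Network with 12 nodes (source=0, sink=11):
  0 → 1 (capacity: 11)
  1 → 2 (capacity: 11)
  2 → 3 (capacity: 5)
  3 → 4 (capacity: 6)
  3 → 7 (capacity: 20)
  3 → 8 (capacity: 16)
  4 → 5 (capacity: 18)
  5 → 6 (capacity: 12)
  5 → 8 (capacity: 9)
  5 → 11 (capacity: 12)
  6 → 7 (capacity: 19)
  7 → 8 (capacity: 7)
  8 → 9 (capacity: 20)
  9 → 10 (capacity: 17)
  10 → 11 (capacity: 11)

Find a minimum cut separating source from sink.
Min cut value = 5, edges: (2,3)

Min cut value: 5
Partition: S = [0, 1, 2], T = [3, 4, 5, 6, 7, 8, 9, 10, 11]
Cut edges: (2,3)

By max-flow min-cut theorem, max flow = min cut = 5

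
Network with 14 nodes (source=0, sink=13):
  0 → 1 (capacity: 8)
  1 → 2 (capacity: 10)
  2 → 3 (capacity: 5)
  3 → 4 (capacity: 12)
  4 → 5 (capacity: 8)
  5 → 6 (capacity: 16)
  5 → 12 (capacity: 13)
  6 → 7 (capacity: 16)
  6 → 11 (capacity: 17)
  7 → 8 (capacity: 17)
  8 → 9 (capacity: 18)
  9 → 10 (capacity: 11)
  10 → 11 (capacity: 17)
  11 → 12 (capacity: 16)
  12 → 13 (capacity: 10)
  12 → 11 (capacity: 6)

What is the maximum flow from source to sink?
Maximum flow = 5

Max flow: 5

Flow assignment:
  0 → 1: 5/8
  1 → 2: 5/10
  2 → 3: 5/5
  3 → 4: 5/12
  4 → 5: 5/8
  5 → 12: 5/13
  12 → 13: 5/10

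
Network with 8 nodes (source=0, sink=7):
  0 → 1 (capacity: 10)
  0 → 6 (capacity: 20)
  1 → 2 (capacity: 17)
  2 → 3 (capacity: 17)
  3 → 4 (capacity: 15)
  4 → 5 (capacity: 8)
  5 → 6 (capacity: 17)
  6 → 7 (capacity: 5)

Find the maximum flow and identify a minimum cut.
Max flow = 5, Min cut edges: (6,7)

Maximum flow: 5
Minimum cut: (6,7)
Partition: S = [0, 1, 2, 3, 4, 5, 6], T = [7]

Max-flow min-cut theorem verified: both equal 5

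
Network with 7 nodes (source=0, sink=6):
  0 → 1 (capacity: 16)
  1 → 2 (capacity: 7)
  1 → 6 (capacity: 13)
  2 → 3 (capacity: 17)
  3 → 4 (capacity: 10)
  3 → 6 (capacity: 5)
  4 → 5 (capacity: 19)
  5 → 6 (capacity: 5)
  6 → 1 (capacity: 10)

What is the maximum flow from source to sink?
Maximum flow = 16

Max flow: 16

Flow assignment:
  0 → 1: 16/16
  1 → 2: 3/7
  1 → 6: 13/13
  2 → 3: 3/17
  3 → 6: 3/5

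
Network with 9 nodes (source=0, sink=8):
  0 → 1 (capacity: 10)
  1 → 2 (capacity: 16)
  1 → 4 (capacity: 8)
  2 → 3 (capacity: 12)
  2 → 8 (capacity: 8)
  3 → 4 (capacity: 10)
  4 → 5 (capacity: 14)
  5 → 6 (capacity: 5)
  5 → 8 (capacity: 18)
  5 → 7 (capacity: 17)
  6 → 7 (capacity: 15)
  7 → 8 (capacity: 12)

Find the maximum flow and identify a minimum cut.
Max flow = 10, Min cut edges: (0,1)

Maximum flow: 10
Minimum cut: (0,1)
Partition: S = [0], T = [1, 2, 3, 4, 5, 6, 7, 8]

Max-flow min-cut theorem verified: both equal 10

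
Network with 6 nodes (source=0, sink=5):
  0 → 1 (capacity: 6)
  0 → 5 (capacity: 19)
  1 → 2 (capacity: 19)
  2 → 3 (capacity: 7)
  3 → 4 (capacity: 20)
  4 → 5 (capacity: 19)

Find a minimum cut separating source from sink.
Min cut value = 25, edges: (0,1), (0,5)

Min cut value: 25
Partition: S = [0], T = [1, 2, 3, 4, 5]
Cut edges: (0,1), (0,5)

By max-flow min-cut theorem, max flow = min cut = 25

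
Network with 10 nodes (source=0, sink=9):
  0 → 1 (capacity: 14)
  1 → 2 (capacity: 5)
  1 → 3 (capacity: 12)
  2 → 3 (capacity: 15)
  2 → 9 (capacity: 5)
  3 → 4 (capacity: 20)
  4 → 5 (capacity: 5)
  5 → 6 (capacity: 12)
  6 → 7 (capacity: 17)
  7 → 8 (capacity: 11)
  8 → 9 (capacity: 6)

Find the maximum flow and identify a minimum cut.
Max flow = 10, Min cut edges: (2,9), (4,5)

Maximum flow: 10
Minimum cut: (2,9), (4,5)
Partition: S = [0, 1, 2, 3, 4], T = [5, 6, 7, 8, 9]

Max-flow min-cut theorem verified: both equal 10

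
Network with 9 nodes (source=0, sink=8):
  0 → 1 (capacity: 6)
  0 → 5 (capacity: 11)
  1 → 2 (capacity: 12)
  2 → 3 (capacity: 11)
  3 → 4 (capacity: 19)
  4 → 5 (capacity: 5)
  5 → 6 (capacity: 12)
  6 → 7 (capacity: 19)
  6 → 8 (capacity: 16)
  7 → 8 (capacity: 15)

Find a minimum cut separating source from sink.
Min cut value = 12, edges: (5,6)

Min cut value: 12
Partition: S = [0, 1, 2, 3, 4, 5], T = [6, 7, 8]
Cut edges: (5,6)

By max-flow min-cut theorem, max flow = min cut = 12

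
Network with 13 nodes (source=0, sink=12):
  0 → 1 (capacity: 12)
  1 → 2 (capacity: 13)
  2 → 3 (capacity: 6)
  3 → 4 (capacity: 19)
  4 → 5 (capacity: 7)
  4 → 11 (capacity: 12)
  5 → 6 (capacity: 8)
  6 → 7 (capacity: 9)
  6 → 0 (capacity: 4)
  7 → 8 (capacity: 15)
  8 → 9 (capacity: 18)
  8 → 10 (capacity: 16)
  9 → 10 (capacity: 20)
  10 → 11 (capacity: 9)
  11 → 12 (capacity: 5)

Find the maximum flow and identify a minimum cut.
Max flow = 5, Min cut edges: (11,12)

Maximum flow: 5
Minimum cut: (11,12)
Partition: S = [0, 1, 2, 3, 4, 5, 6, 7, 8, 9, 10, 11], T = [12]

Max-flow min-cut theorem verified: both equal 5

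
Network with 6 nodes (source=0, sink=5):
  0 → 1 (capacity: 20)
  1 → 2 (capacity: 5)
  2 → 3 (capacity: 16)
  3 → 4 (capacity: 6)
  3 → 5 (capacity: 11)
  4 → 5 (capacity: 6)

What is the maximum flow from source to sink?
Maximum flow = 5

Max flow: 5

Flow assignment:
  0 → 1: 5/20
  1 → 2: 5/5
  2 → 3: 5/16
  3 → 5: 5/11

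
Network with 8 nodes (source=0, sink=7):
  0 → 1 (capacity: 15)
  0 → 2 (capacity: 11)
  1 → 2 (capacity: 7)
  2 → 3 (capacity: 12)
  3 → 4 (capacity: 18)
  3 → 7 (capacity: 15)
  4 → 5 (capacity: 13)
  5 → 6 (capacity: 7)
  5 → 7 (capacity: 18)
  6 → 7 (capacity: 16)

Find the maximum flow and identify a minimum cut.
Max flow = 12, Min cut edges: (2,3)

Maximum flow: 12
Minimum cut: (2,3)
Partition: S = [0, 1, 2], T = [3, 4, 5, 6, 7]

Max-flow min-cut theorem verified: both equal 12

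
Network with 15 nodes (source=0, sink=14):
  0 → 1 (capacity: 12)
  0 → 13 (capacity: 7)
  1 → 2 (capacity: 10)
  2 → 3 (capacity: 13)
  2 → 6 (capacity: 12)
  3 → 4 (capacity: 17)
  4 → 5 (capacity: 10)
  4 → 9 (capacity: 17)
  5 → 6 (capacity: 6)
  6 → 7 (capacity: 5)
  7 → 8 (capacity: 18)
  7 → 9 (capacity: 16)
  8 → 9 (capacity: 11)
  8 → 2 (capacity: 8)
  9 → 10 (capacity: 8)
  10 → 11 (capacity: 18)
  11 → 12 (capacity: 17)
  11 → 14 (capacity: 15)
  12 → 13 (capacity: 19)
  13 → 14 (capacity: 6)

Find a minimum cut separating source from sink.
Min cut value = 14, edges: (9,10), (13,14)

Min cut value: 14
Partition: S = [0, 1, 2, 3, 4, 5, 6, 7, 8, 9, 12, 13], T = [10, 11, 14]
Cut edges: (9,10), (13,14)

By max-flow min-cut theorem, max flow = min cut = 14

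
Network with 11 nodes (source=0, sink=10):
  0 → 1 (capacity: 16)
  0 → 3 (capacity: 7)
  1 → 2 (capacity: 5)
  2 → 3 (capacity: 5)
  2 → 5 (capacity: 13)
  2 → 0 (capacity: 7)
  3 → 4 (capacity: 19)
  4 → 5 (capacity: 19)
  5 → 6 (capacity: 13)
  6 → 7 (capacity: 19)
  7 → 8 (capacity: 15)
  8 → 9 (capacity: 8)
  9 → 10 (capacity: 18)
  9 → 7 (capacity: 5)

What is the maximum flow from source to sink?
Maximum flow = 8

Max flow: 8

Flow assignment:
  0 → 1: 5/16
  0 → 3: 7/7
  1 → 2: 5/5
  2 → 5: 1/13
  2 → 0: 4/7
  3 → 4: 7/19
  4 → 5: 7/19
  5 → 6: 8/13
  6 → 7: 8/19
  7 → 8: 8/15
  8 → 9: 8/8
  9 → 10: 8/18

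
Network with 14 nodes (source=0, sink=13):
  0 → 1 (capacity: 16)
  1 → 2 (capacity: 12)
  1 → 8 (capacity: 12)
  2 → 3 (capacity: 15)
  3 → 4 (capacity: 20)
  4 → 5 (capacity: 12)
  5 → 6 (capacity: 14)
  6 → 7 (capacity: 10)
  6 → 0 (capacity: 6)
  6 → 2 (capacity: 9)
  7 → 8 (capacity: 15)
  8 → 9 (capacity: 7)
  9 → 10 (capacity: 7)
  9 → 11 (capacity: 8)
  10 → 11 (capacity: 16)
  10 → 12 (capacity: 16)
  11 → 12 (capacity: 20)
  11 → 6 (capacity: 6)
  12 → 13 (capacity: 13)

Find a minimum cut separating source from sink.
Min cut value = 7, edges: (8,9)

Min cut value: 7
Partition: S = [0, 1, 2, 3, 4, 5, 6, 7, 8], T = [9, 10, 11, 12, 13]
Cut edges: (8,9)

By max-flow min-cut theorem, max flow = min cut = 7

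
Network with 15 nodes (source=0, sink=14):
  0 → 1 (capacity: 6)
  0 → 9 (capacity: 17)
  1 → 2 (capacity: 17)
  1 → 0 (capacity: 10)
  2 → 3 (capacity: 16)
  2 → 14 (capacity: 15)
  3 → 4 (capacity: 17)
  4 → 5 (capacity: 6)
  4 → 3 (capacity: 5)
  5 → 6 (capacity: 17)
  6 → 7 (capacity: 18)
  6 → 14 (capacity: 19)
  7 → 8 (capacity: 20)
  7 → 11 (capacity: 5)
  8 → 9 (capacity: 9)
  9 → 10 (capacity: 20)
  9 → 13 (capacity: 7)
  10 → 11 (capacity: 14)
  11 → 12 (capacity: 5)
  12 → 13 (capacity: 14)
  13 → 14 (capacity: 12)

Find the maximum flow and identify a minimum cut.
Max flow = 18, Min cut edges: (0,1), (13,14)

Maximum flow: 18
Minimum cut: (0,1), (13,14)
Partition: S = [0, 7, 8, 9, 10, 11, 12, 13], T = [1, 2, 3, 4, 5, 6, 14]

Max-flow min-cut theorem verified: both equal 18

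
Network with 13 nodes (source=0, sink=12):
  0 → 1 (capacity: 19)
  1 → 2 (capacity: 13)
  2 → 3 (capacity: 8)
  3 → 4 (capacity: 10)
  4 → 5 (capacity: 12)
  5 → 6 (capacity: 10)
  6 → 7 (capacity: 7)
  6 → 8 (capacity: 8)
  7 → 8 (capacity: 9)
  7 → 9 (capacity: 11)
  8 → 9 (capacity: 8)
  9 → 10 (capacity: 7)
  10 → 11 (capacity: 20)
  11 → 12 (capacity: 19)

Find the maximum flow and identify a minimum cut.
Max flow = 7, Min cut edges: (9,10)

Maximum flow: 7
Minimum cut: (9,10)
Partition: S = [0, 1, 2, 3, 4, 5, 6, 7, 8, 9], T = [10, 11, 12]

Max-flow min-cut theorem verified: both equal 7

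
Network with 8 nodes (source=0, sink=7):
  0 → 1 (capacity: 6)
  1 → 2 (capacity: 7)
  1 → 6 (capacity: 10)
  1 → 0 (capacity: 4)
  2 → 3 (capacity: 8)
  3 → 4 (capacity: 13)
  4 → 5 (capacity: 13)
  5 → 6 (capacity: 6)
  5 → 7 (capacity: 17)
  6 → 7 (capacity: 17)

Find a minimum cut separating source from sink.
Min cut value = 6, edges: (0,1)

Min cut value: 6
Partition: S = [0], T = [1, 2, 3, 4, 5, 6, 7]
Cut edges: (0,1)

By max-flow min-cut theorem, max flow = min cut = 6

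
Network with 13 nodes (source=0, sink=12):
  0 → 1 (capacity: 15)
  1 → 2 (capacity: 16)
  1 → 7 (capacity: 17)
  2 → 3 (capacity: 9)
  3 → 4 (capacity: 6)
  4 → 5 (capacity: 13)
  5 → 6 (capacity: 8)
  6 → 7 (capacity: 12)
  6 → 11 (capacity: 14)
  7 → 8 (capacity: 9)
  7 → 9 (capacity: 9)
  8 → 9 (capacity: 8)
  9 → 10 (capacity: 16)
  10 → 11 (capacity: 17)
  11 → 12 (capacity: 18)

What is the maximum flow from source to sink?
Maximum flow = 15

Max flow: 15

Flow assignment:
  0 → 1: 15/15
  1 → 7: 15/17
  7 → 8: 6/9
  7 → 9: 9/9
  8 → 9: 6/8
  9 → 10: 15/16
  10 → 11: 15/17
  11 → 12: 15/18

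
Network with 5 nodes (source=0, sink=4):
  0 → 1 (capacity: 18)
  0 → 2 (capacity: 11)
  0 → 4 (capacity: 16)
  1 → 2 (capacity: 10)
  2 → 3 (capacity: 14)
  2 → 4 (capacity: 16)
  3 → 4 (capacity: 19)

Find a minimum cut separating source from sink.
Min cut value = 37, edges: (0,2), (0,4), (1,2)

Min cut value: 37
Partition: S = [0, 1], T = [2, 3, 4]
Cut edges: (0,2), (0,4), (1,2)

By max-flow min-cut theorem, max flow = min cut = 37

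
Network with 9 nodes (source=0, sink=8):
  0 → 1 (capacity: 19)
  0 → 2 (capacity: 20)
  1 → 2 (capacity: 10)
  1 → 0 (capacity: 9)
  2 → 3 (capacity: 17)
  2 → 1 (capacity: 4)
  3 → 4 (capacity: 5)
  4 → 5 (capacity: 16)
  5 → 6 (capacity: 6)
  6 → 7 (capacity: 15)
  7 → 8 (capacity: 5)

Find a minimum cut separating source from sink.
Min cut value = 5, edges: (7,8)

Min cut value: 5
Partition: S = [0, 1, 2, 3, 4, 5, 6, 7], T = [8]
Cut edges: (7,8)

By max-flow min-cut theorem, max flow = min cut = 5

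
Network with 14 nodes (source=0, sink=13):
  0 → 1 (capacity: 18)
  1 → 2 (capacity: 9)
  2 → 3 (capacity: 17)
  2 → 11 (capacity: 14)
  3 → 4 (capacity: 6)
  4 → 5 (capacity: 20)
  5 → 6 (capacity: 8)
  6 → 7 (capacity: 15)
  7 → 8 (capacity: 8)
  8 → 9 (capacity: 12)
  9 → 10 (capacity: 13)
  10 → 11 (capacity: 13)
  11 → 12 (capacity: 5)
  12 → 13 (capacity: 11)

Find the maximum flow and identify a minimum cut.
Max flow = 5, Min cut edges: (11,12)

Maximum flow: 5
Minimum cut: (11,12)
Partition: S = [0, 1, 2, 3, 4, 5, 6, 7, 8, 9, 10, 11], T = [12, 13]

Max-flow min-cut theorem verified: both equal 5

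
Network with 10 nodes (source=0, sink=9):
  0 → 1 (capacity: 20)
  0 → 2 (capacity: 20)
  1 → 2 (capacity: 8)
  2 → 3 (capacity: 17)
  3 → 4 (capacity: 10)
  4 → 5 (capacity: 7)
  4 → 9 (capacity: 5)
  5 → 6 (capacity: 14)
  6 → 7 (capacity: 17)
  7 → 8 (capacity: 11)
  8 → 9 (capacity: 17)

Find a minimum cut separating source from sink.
Min cut value = 10, edges: (3,4)

Min cut value: 10
Partition: S = [0, 1, 2, 3], T = [4, 5, 6, 7, 8, 9]
Cut edges: (3,4)

By max-flow min-cut theorem, max flow = min cut = 10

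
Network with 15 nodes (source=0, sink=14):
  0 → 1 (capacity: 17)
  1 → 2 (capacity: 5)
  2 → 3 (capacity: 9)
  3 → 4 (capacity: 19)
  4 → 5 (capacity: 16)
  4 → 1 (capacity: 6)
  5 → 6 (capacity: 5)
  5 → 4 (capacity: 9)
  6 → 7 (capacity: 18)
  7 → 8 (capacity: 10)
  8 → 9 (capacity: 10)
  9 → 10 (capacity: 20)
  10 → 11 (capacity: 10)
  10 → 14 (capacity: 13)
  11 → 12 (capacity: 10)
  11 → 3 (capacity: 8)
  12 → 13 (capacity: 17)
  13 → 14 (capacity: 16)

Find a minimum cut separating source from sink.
Min cut value = 5, edges: (5,6)

Min cut value: 5
Partition: S = [0, 1, 2, 3, 4, 5], T = [6, 7, 8, 9, 10, 11, 12, 13, 14]
Cut edges: (5,6)

By max-flow min-cut theorem, max flow = min cut = 5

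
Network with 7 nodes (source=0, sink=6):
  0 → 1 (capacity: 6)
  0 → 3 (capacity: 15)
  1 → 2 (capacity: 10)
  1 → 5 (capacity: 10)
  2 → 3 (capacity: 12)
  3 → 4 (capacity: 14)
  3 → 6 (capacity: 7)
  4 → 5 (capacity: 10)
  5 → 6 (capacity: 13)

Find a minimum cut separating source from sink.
Min cut value = 20, edges: (3,6), (5,6)

Min cut value: 20
Partition: S = [0, 1, 2, 3, 4, 5], T = [6]
Cut edges: (3,6), (5,6)

By max-flow min-cut theorem, max flow = min cut = 20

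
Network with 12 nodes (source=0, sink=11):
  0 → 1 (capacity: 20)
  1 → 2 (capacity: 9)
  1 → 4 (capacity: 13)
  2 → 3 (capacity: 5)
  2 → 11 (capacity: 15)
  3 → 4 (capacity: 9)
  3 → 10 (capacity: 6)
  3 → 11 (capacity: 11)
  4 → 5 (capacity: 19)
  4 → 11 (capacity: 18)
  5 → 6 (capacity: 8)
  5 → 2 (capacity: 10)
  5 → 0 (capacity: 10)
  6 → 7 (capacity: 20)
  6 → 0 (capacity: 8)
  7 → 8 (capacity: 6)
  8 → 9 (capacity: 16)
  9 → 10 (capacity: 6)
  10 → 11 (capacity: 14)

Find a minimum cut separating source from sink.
Min cut value = 20, edges: (0,1)

Min cut value: 20
Partition: S = [0], T = [1, 2, 3, 4, 5, 6, 7, 8, 9, 10, 11]
Cut edges: (0,1)

By max-flow min-cut theorem, max flow = min cut = 20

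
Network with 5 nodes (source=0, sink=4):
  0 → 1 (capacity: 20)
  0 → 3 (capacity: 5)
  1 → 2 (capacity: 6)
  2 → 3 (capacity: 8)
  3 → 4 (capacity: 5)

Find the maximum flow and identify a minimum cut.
Max flow = 5, Min cut edges: (3,4)

Maximum flow: 5
Minimum cut: (3,4)
Partition: S = [0, 1, 2, 3], T = [4]

Max-flow min-cut theorem verified: both equal 5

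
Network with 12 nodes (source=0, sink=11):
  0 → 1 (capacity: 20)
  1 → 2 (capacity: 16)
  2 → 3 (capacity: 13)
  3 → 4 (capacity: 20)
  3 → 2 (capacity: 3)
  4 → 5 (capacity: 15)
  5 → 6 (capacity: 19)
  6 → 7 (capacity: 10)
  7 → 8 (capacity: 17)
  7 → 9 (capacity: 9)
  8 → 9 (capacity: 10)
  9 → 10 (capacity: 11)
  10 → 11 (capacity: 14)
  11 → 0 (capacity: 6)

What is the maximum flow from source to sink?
Maximum flow = 10

Max flow: 10

Flow assignment:
  0 → 1: 10/20
  1 → 2: 10/16
  2 → 3: 10/13
  3 → 4: 10/20
  4 → 5: 10/15
  5 → 6: 10/19
  6 → 7: 10/10
  7 → 8: 1/17
  7 → 9: 9/9
  8 → 9: 1/10
  9 → 10: 10/11
  10 → 11: 10/14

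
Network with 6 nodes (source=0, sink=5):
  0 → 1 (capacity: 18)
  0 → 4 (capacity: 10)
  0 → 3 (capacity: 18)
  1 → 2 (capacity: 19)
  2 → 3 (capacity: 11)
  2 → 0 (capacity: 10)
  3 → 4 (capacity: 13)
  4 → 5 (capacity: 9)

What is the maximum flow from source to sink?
Maximum flow = 9

Max flow: 9

Flow assignment:
  0 → 1: 18/18
  1 → 2: 18/19
  2 → 3: 9/11
  2 → 0: 9/10
  3 → 4: 9/13
  4 → 5: 9/9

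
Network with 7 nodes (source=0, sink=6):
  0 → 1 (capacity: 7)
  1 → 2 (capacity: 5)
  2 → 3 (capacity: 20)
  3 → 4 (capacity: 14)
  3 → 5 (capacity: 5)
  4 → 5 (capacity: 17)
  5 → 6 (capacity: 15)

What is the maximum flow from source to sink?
Maximum flow = 5

Max flow: 5

Flow assignment:
  0 → 1: 5/7
  1 → 2: 5/5
  2 → 3: 5/20
  3 → 5: 5/5
  5 → 6: 5/15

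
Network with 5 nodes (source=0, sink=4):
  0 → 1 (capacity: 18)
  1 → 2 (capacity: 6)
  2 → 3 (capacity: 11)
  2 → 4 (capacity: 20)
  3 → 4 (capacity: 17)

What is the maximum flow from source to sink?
Maximum flow = 6

Max flow: 6

Flow assignment:
  0 → 1: 6/18
  1 → 2: 6/6
  2 → 4: 6/20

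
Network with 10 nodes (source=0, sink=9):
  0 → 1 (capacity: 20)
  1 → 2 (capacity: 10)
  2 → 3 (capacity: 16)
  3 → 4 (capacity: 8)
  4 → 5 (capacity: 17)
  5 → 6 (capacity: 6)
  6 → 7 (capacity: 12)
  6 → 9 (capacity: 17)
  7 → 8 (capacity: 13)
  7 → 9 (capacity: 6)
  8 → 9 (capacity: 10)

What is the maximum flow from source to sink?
Maximum flow = 6

Max flow: 6

Flow assignment:
  0 → 1: 6/20
  1 → 2: 6/10
  2 → 3: 6/16
  3 → 4: 6/8
  4 → 5: 6/17
  5 → 6: 6/6
  6 → 9: 6/17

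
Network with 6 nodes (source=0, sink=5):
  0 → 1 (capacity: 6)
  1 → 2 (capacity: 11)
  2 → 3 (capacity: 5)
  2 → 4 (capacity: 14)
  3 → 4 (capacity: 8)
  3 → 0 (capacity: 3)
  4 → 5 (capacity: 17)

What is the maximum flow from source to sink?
Maximum flow = 6

Max flow: 6

Flow assignment:
  0 → 1: 6/6
  1 → 2: 6/11
  2 → 4: 6/14
  4 → 5: 6/17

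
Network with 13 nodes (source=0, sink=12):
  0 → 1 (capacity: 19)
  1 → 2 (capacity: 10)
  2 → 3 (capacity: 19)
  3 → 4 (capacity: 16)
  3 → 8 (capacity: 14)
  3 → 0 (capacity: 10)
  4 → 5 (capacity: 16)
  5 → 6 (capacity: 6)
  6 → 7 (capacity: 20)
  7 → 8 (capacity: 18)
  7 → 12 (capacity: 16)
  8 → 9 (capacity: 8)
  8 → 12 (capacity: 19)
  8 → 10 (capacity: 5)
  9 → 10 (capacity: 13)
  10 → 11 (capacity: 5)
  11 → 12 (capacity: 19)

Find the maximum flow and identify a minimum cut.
Max flow = 10, Min cut edges: (1,2)

Maximum flow: 10
Minimum cut: (1,2)
Partition: S = [0, 1], T = [2, 3, 4, 5, 6, 7, 8, 9, 10, 11, 12]

Max-flow min-cut theorem verified: both equal 10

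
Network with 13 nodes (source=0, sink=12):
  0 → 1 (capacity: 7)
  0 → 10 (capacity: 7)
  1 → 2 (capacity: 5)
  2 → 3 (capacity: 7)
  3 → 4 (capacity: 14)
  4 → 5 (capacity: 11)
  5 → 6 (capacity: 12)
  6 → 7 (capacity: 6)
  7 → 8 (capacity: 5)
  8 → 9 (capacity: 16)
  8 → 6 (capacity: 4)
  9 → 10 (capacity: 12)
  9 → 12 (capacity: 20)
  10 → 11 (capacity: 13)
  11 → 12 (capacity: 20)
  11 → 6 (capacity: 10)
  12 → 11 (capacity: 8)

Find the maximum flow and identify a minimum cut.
Max flow = 12, Min cut edges: (0,10), (7,8)

Maximum flow: 12
Minimum cut: (0,10), (7,8)
Partition: S = [0, 1, 2, 3, 4, 5, 6, 7], T = [8, 9, 10, 11, 12]

Max-flow min-cut theorem verified: both equal 12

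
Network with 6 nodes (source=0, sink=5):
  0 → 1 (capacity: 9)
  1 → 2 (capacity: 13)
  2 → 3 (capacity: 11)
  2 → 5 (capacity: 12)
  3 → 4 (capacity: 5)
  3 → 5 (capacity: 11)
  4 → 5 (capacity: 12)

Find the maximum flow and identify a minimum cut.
Max flow = 9, Min cut edges: (0,1)

Maximum flow: 9
Minimum cut: (0,1)
Partition: S = [0], T = [1, 2, 3, 4, 5]

Max-flow min-cut theorem verified: both equal 9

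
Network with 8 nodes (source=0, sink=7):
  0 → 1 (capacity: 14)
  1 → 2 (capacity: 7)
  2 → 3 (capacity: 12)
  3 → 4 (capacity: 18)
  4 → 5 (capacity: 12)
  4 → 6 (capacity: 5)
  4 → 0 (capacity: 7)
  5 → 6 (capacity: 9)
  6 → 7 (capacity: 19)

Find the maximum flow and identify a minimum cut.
Max flow = 7, Min cut edges: (1,2)

Maximum flow: 7
Minimum cut: (1,2)
Partition: S = [0, 1], T = [2, 3, 4, 5, 6, 7]

Max-flow min-cut theorem verified: both equal 7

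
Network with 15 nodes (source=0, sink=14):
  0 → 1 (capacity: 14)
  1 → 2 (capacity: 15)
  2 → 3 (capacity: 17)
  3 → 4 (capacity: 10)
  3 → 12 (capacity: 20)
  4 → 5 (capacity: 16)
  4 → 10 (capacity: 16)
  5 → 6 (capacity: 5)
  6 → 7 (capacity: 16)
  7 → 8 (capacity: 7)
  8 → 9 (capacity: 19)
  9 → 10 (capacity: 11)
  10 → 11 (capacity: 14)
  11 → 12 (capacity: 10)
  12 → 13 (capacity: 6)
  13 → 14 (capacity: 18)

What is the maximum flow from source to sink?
Maximum flow = 6

Max flow: 6

Flow assignment:
  0 → 1: 6/14
  1 → 2: 6/15
  2 → 3: 6/17
  3 → 12: 6/20
  12 → 13: 6/6
  13 → 14: 6/18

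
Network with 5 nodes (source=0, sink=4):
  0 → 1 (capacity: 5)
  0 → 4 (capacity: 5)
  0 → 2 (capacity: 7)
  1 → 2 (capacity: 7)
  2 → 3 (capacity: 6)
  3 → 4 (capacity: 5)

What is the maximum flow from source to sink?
Maximum flow = 10

Max flow: 10

Flow assignment:
  0 → 1: 5/5
  0 → 4: 5/5
  1 → 2: 5/7
  2 → 3: 5/6
  3 → 4: 5/5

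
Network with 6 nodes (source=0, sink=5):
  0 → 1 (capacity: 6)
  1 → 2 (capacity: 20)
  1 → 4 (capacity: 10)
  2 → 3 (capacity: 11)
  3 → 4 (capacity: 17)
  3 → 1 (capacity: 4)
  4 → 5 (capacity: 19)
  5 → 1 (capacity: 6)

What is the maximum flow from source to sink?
Maximum flow = 6

Max flow: 6

Flow assignment:
  0 → 1: 6/6
  1 → 4: 6/10
  4 → 5: 6/19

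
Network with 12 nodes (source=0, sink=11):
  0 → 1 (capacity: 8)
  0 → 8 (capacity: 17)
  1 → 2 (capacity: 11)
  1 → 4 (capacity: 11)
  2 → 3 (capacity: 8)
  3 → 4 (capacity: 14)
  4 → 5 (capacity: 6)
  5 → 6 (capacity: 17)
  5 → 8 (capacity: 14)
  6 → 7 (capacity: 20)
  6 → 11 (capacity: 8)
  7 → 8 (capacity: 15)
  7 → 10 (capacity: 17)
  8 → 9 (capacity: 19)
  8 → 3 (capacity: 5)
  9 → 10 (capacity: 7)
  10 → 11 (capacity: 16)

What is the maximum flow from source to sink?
Maximum flow = 13

Max flow: 13

Flow assignment:
  0 → 1: 6/8
  0 → 8: 7/17
  1 → 4: 6/11
  4 → 5: 6/6
  5 → 6: 6/17
  6 → 11: 6/8
  8 → 9: 7/19
  9 → 10: 7/7
  10 → 11: 7/16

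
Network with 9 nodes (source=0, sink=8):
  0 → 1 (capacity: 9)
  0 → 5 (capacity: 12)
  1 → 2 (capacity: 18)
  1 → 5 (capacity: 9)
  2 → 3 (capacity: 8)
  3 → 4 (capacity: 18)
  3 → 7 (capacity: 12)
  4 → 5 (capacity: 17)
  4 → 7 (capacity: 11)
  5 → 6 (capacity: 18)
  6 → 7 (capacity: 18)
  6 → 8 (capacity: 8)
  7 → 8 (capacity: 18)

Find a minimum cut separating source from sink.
Min cut value = 21, edges: (0,1), (0,5)

Min cut value: 21
Partition: S = [0], T = [1, 2, 3, 4, 5, 6, 7, 8]
Cut edges: (0,1), (0,5)

By max-flow min-cut theorem, max flow = min cut = 21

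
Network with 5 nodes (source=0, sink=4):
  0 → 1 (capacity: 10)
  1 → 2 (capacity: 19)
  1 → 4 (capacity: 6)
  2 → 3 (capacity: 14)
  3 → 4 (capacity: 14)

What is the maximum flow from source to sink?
Maximum flow = 10

Max flow: 10

Flow assignment:
  0 → 1: 10/10
  1 → 2: 4/19
  1 → 4: 6/6
  2 → 3: 4/14
  3 → 4: 4/14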